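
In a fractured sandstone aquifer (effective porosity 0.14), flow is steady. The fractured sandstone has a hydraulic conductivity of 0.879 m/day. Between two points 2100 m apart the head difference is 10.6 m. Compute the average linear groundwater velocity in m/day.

0.0317

Hydraulic gradient i = Δh / L = 10.6 / 2100 = 0.005048.
Darcy flux q = K · i = 0.8790 × 0.005048 = 0.004437 m/day.
Seepage velocity v = q / n_e = 0.004437 / 0.14 = 0.03169 m/day.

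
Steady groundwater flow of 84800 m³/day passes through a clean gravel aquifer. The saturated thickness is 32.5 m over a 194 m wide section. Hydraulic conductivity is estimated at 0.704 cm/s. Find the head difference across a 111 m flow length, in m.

Convert K: 0.704 cm/s × 864 = 608.3 m/day.
Cross-sectional area A = 194 × 32.5 = 6305 m².
From Q = K·A·i, i = Q / (K·A) = 84800 / (608.3 × 6305) = 0.02211.
Head loss Δh = i · L = 0.02211 × 111 = 2.454 m.

2.45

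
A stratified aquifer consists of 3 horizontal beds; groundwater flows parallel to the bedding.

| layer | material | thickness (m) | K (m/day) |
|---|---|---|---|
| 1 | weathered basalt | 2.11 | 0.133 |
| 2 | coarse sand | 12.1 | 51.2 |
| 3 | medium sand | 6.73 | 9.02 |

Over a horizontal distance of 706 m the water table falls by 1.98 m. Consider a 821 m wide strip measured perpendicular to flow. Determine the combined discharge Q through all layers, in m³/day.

Flow is parallel to layering, so each bed carries its own Darcy discharge and the transmissivities add.
Σ(K_i·b_i) = 0.133×2.11 + 51.2×12.1 + 9.02×6.73 = 680.5 m²/day.
Hydraulic gradient i = Δh / L = 1.98 / 706 = 0.002805.
Q = Σ(K_i·b_i) · W · i = 680.5 × 821 × 0.002805 = 1567 m³/day.

1570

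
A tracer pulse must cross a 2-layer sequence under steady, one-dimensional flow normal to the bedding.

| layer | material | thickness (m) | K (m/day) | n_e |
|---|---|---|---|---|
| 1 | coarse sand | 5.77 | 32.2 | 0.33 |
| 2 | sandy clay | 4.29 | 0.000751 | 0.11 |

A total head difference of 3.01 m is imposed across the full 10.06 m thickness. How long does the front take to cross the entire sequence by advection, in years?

12.3

With flow normal to the layers, continuity requires the same specific discharge q through every layer.
Σ(b_i/K_i) = 5.77/32.2 + 4.29/0.000751 = 5713 d.
q = Δh / Σ(b_i/K_i) = 3.01 / 5713 = 0.0005269 m/day.
In each layer the seepage velocity is v_i = q/n_i, so the layer transit time is t_i = b_i·n_i / q:
  layer 1 (coarse sand): t_1 = 5.77 × 0.33 / 0.0005269 = 3614 d
  layer 2 (sandy clay): t_2 = 4.29 × 0.11 / 0.0005269 = 895.6 d
Total t = Σ t_i = 4509 days = 12.35 years.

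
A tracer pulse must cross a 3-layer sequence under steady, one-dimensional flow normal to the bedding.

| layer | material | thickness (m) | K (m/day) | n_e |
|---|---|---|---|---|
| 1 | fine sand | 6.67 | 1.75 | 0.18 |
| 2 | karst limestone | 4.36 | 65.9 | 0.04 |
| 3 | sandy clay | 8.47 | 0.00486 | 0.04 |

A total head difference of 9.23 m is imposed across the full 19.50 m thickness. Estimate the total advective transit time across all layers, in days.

With flow normal to the layers, continuity requires the same specific discharge q through every layer.
Σ(b_i/K_i) = 6.67/1.75 + 4.36/65.9 + 8.47/0.00486 = 1747 d.
q = Δh / Σ(b_i/K_i) = 9.23 / 1747 = 0.005284 m/day.
In each layer the seepage velocity is v_i = q/n_i, so the layer transit time is t_i = b_i·n_i / q:
  layer 1 (fine sand): t_1 = 6.67 × 0.18 / 0.005284 = 227.2 d
  layer 2 (karst limestone): t_2 = 4.36 × 0.04 / 0.005284 = 33.00 d
  layer 3 (sandy clay): t_3 = 8.47 × 0.04 / 0.005284 = 64.11 d
Total t = Σ t_i = 324.3 days.

324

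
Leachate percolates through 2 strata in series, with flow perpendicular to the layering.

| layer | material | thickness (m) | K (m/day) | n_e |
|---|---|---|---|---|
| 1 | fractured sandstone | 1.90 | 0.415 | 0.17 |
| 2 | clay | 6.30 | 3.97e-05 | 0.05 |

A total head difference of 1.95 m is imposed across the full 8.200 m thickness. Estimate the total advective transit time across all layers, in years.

142

With flow normal to the layers, continuity requires the same specific discharge q through every layer.
Σ(b_i/K_i) = 1.90/0.415 + 6.30/3.97e-05 = 1.587e+05 d.
q = Δh / Σ(b_i/K_i) = 1.95 / 1.587e+05 = 1.229e-05 m/day.
In each layer the seepage velocity is v_i = q/n_i, so the layer transit time is t_i = b_i·n_i / q:
  layer 1 (fractured sandstone): t_1 = 1.90 × 0.17 / 1.229e-05 = 26286 d
  layer 2 (clay): t_2 = 6.30 × 0.05 / 1.229e-05 = 25635 d
Total t = Σ t_i = 51922 days = 142.2 years.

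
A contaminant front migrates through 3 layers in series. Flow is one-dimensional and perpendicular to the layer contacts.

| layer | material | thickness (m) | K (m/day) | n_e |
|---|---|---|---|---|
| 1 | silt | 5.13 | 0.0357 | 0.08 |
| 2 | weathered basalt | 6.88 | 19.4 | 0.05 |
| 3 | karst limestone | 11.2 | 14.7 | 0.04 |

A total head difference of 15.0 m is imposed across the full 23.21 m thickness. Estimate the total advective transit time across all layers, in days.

With flow normal to the layers, continuity requires the same specific discharge q through every layer.
Σ(b_i/K_i) = 5.13/0.0357 + 6.88/19.4 + 11.2/14.7 = 144.8 d.
q = Δh / Σ(b_i/K_i) = 15.0 / 144.8 = 0.1036 m/day.
In each layer the seepage velocity is v_i = q/n_i, so the layer transit time is t_i = b_i·n_i / q:
  layer 1 (silt): t_1 = 5.13 × 0.08 / 0.1036 = 3.962 d
  layer 2 (weathered basalt): t_2 = 6.88 × 0.05 / 0.1036 = 3.321 d
  layer 3 (karst limestone): t_3 = 11.2 × 0.04 / 0.1036 = 4.325 d
Total t = Σ t_i = 11.61 days.

11.6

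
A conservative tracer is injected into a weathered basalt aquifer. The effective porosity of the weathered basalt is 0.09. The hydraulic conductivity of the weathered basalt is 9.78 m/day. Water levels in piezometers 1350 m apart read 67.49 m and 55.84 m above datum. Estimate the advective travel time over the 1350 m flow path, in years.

Hydraulic gradient i = (67.49 − 55.84) / 1350 = 11.65 / 1350 = 0.008630.
Darcy flux q = K · i = 9.780 × 0.008630 = 0.08440 m/day.
Seepage velocity v = q / n_e = 0.08440 / 0.09 = 0.9378 m/day.
Travel time t = L / v = 1350 / 0.9378 = 1440 days = 3.941 years.

3.94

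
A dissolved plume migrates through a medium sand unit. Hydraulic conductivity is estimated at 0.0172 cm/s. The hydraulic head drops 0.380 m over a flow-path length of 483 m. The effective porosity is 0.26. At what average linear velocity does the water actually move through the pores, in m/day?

Convert K: 0.0172 cm/s × 864 = 14.86 m/day.
Hydraulic gradient i = Δh / L = 0.380 / 483 = 0.0007867.
Darcy flux q = K · i = 14.86 × 0.0007867 = 0.01169 m/day.
Seepage velocity v = q / n_e = 0.01169 / 0.26 = 0.04497 m/day.

0.0450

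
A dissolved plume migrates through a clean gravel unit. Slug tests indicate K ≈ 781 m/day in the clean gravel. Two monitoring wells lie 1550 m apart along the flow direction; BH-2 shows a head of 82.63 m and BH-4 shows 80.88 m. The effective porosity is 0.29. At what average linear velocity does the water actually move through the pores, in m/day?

3.04

Hydraulic gradient i = (82.63 − 80.88) / 1550 = 1.75 / 1550 = 0.001129.
Darcy flux q = K · i = 781.0 × 0.001129 = 0.8818 m/day.
Seepage velocity v = q / n_e = 0.8818 / 0.29 = 3.041 m/day.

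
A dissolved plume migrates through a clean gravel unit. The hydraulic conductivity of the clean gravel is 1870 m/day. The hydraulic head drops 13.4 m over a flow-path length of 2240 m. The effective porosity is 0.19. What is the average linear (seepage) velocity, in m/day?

Hydraulic gradient i = Δh / L = 13.4 / 2240 = 0.005982.
Darcy flux q = K · i = 1870 × 0.005982 = 11.19 m/day.
Seepage velocity v = q / n_e = 11.19 / 0.19 = 58.88 m/day.

58.9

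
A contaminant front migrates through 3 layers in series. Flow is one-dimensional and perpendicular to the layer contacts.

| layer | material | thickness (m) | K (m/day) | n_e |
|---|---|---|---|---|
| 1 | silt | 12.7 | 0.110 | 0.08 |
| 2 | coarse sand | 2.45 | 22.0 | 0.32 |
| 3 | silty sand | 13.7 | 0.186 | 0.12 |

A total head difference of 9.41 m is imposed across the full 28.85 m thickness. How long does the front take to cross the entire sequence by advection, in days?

69.3

With flow normal to the layers, continuity requires the same specific discharge q through every layer.
Σ(b_i/K_i) = 12.7/0.110 + 2.45/22.0 + 13.7/0.186 = 189.2 d.
q = Δh / Σ(b_i/K_i) = 9.41 / 189.2 = 0.04973 m/day.
In each layer the seepage velocity is v_i = q/n_i, so the layer transit time is t_i = b_i·n_i / q:
  layer 1 (silt): t_1 = 12.7 × 0.08 / 0.04973 = 20.43 d
  layer 2 (coarse sand): t_2 = 2.45 × 0.32 / 0.04973 = 15.77 d
  layer 3 (silty sand): t_3 = 13.7 × 0.12 / 0.04973 = 33.06 d
Total t = Σ t_i = 69.25 days.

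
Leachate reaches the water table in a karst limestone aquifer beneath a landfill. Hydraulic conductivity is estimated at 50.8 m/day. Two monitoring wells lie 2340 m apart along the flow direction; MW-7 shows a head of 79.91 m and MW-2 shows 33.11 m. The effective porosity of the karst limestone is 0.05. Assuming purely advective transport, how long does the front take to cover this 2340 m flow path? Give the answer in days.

115

Hydraulic gradient i = (79.91 − 33.11) / 2340 = 46.8 / 2340 = 0.02000.
Darcy flux q = K · i = 50.80 × 0.02000 = 1.016 m/day.
Seepage velocity v = q / n_e = 1.016 / 0.05 = 20.32 m/day.
Travel time t = L / v = 2340 / 20.32 = 115.2 days.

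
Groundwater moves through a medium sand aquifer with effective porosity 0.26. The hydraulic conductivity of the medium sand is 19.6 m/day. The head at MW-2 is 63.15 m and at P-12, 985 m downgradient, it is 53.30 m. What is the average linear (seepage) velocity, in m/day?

0.754

Hydraulic gradient i = (63.15 − 53.30) / 985 = 9.85 / 985 = 0.01000.
Darcy flux q = K · i = 19.60 × 0.01000 = 0.1960 m/day.
Seepage velocity v = q / n_e = 0.1960 / 0.26 = 0.7538 m/day.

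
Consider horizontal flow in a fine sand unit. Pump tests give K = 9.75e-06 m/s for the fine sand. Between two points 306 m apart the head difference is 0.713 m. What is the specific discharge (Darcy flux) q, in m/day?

Convert K: 9.75e-06 m/s × 86400 = 0.8424 m/day.
Hydraulic gradient i = Δh / L = 0.713 / 306 = 0.002330.
Specific discharge q = K · i = 0.8424 × 0.002330 = 0.001963 m/day.

0.00196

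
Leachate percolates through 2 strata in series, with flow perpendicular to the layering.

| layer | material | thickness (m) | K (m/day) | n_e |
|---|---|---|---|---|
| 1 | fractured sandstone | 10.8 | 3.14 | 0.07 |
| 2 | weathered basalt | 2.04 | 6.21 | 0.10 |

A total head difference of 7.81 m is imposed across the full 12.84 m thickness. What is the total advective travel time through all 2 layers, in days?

With flow normal to the layers, continuity requires the same specific discharge q through every layer.
Σ(b_i/K_i) = 10.8/3.14 + 2.04/6.21 = 3.768 d.
q = Δh / Σ(b_i/K_i) = 7.81 / 3.768 = 2.073 m/day.
In each layer the seepage velocity is v_i = q/n_i, so the layer transit time is t_i = b_i·n_i / q:
  layer 1 (fractured sandstone): t_1 = 10.8 × 0.07 / 2.073 = 0.3647 d
  layer 2 (weathered basalt): t_2 = 2.04 × 0.10 / 2.073 = 0.09842 d
Total t = Σ t_i = 0.4632 days.

0.463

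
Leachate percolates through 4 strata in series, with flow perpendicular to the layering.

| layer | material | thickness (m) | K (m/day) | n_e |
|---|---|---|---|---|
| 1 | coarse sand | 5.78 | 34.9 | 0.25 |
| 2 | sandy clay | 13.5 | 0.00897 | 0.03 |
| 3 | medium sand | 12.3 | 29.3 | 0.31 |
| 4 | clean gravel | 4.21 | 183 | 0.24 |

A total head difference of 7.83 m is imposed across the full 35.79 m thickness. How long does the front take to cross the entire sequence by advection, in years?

3.51

With flow normal to the layers, continuity requires the same specific discharge q through every layer.
Σ(b_i/K_i) = 5.78/34.9 + 13.5/0.00897 + 12.3/29.3 + 4.21/183 = 1506 d.
q = Δh / Σ(b_i/K_i) = 7.83 / 1506 = 0.005200 m/day.
In each layer the seepage velocity is v_i = q/n_i, so the layer transit time is t_i = b_i·n_i / q:
  layer 1 (coarse sand): t_1 = 5.78 × 0.25 / 0.005200 = 277.9 d
  layer 2 (sandy clay): t_2 = 13.5 × 0.03 / 0.005200 = 77.88 d
  layer 3 (medium sand): t_3 = 12.3 × 0.31 / 0.005200 = 733.2 d
  layer 4 (clean gravel): t_4 = 4.21 × 0.24 / 0.005200 = 194.3 d
Total t = Σ t_i = 1283 days = 3.513 years.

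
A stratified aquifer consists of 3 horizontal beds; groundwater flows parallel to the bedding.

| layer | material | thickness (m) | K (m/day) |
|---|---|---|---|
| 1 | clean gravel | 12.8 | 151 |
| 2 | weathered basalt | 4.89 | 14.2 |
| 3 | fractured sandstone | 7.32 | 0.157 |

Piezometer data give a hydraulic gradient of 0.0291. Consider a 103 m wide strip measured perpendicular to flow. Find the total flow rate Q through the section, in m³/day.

6000

Flow is parallel to layering, so each bed carries its own Darcy discharge and the transmissivities add.
Σ(K_i·b_i) = 151×12.8 + 14.2×4.89 + 0.157×7.32 = 2003 m²/day.
Hydraulic gradient i = 0.0291.
Q = Σ(K_i·b_i) · W · i = 2003 × 103 × 0.02910 = 6005 m³/day.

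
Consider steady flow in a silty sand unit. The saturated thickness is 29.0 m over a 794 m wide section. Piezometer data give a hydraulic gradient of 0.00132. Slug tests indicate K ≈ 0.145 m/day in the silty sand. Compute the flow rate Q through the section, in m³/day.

4.41

Cross-sectional area A = 794 × 29.0 = 23026 m².
Hydraulic gradient i = 0.00132.
Darcy's law: Q = K · A · i = 0.1450 × 23026 × 0.001320 = 4.407 m³/day.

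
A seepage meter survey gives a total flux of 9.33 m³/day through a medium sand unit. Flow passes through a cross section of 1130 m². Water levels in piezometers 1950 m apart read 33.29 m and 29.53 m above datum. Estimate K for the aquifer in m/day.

4.28

Hydraulic gradient i = (33.29 − 29.53) / 1950 = 3.76 / 1950 = 0.001928.
From Q = K·A·i, K = Q / (A·i) = 9.33 / (1130 × 0.001928) = 4.282 m/day.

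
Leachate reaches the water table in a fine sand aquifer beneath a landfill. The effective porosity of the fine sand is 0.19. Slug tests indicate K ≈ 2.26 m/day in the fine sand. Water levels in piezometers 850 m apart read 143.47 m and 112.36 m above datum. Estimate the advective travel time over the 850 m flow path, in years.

Hydraulic gradient i = (143.47 − 112.36) / 850 = 31.11 / 850 = 0.03660.
Darcy flux q = K · i = 2.260 × 0.03660 = 0.08272 m/day.
Seepage velocity v = q / n_e = 0.08272 / 0.19 = 0.4353 m/day.
Travel time t = L / v = 850 / 0.4353 = 1952 days = 5.346 years.

5.35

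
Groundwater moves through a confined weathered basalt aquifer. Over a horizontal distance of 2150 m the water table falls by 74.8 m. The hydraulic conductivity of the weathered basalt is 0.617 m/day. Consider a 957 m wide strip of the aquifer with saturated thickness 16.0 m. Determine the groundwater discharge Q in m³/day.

329

Cross-sectional area A = 957 × 16.0 = 15312 m².
Hydraulic gradient i = Δh / L = 74.8 / 2150 = 0.03479.
Darcy's law: Q = K · A · i = 0.6170 × 15312 × 0.03479 = 328.7 m³/day.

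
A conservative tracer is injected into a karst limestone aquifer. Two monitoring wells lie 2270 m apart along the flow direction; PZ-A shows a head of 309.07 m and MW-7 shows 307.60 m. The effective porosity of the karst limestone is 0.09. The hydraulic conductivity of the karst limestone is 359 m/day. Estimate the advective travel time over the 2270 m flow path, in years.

2.41

Hydraulic gradient i = (309.07 − 307.60) / 2270 = 1.47 / 2270 = 0.0006476.
Darcy flux q = K · i = 359.0 × 0.0006476 = 0.2325 m/day.
Seepage velocity v = q / n_e = 0.2325 / 0.09 = 2.583 m/day.
Travel time t = L / v = 2270 / 2.583 = 878.8 days = 2.406 years.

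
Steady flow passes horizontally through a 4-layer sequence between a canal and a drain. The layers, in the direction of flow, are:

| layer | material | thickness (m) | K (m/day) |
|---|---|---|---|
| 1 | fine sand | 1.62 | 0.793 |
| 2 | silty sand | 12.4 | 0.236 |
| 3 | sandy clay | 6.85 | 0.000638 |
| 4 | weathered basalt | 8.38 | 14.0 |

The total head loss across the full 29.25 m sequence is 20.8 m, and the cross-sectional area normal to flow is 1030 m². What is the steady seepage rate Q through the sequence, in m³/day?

1.99

Flow is perpendicular to layering, so the layers act in series and the equivalent K is the thickness-weighted harmonic mean.
Total thickness L = 1.62 + 12.4 + 6.85 + 8.38 = 29.25 m.
Σ(b_i/K_i) = 1.62/0.793 + 12.4/0.236 + 6.85/0.000638 + 8.38/14.0 = 10792 d.
K_eq = L / Σ(b_i/K_i) = 29.25 / 10792 = 0.002710 m/day.
Q = K_eq · A · (Δh/L) = 0.002710 × 1030 × (20.8/29.25) = 1.985 m³/day.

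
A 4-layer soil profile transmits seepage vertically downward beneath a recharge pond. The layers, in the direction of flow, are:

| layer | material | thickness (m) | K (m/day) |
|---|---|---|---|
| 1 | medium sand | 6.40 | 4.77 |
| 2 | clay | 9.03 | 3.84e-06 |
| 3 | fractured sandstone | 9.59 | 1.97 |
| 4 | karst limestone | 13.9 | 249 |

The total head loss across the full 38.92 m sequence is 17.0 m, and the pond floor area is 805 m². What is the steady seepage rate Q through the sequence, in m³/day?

0.00582

Flow is perpendicular to layering, so the layers act in series and the equivalent K is the thickness-weighted harmonic mean.
Total thickness L = 6.40 + 9.03 + 9.59 + 13.9 = 38.92 m.
Σ(b_i/K_i) = 6.40/4.77 + 9.03/3.84e-06 + 9.59/1.97 + 13.9/249 = 2.352e+06 d.
K_eq = L / Σ(b_i/K_i) = 38.92 / 2.352e+06 = 1.655e-05 m/day.
Q = K_eq · A · (Δh/L) = 1.655e-05 × 805 × (17.0/38.92) = 0.005820 m³/day.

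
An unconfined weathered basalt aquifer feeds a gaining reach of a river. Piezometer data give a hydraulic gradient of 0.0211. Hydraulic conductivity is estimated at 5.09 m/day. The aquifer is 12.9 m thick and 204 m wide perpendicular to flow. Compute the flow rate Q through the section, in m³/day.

Cross-sectional area A = 204 × 12.9 = 2632 m².
Hydraulic gradient i = 0.0211.
Darcy's law: Q = K · A · i = 5.090 × 2632 × 0.02110 = 282.6 m³/day.

283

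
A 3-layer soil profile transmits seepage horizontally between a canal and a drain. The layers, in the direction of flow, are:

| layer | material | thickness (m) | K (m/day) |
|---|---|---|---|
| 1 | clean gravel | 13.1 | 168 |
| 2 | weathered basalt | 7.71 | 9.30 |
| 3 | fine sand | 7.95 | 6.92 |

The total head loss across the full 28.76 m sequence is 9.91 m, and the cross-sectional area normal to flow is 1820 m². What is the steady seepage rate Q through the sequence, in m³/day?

Flow is perpendicular to layering, so the layers act in series and the equivalent K is the thickness-weighted harmonic mean.
Total thickness L = 13.1 + 7.71 + 7.95 = 28.76 m.
Σ(b_i/K_i) = 13.1/168 + 7.71/9.30 + 7.95/6.92 = 2.056 d.
K_eq = L / Σ(b_i/K_i) = 28.76 / 2.056 = 13.99 m/day.
Q = K_eq · A · (Δh/L) = 13.99 × 1820 × (9.91/28.76) = 8773 m³/day.

8770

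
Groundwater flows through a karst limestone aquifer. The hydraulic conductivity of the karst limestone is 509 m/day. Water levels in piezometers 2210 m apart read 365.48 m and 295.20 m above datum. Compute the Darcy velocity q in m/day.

16.2

Hydraulic gradient i = (365.48 − 295.20) / 2210 = 70.28 / 2210 = 0.03180.
Specific discharge q = K · i = 509.0 × 0.03180 = 16.19 m/day.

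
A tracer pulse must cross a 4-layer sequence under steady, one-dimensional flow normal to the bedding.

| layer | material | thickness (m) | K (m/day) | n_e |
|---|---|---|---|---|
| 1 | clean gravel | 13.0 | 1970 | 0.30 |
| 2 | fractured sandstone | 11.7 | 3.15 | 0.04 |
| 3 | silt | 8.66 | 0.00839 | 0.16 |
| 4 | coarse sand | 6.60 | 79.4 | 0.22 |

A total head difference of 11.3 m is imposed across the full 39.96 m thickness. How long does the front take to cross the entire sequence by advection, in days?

661

With flow normal to the layers, continuity requires the same specific discharge q through every layer.
Σ(b_i/K_i) = 13.0/1970 + 11.7/3.15 + 8.66/0.00839 + 6.60/79.4 = 1036 d.
q = Δh / Σ(b_i/K_i) = 11.3 / 1036 = 0.01091 m/day.
In each layer the seepage velocity is v_i = q/n_i, so the layer transit time is t_i = b_i·n_i / q:
  layer 1 (clean gravel): t_1 = 13.0 × 0.30 / 0.01091 = 357.6 d
  layer 2 (fractured sandstone): t_2 = 11.7 × 0.04 / 0.01091 = 42.91 d
  layer 3 (silt): t_3 = 8.66 × 0.16 / 0.01091 = 127.0 d
  layer 4 (coarse sand): t_4 = 6.60 × 0.22 / 0.01091 = 133.1 d
Total t = Σ t_i = 660.6 days.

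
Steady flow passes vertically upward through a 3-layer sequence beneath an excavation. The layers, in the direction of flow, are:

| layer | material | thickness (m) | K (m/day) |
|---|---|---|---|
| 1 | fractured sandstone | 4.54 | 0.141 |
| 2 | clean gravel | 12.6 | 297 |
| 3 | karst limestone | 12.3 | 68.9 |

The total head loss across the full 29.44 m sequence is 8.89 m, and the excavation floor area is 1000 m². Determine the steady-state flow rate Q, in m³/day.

Flow is perpendicular to layering, so the layers act in series and the equivalent K is the thickness-weighted harmonic mean.
Total thickness L = 4.54 + 12.6 + 12.3 = 29.44 m.
Σ(b_i/K_i) = 4.54/0.141 + 12.6/297 + 12.3/68.9 = 32.42 d.
K_eq = L / Σ(b_i/K_i) = 29.44 / 32.42 = 0.9081 m/day.
Q = K_eq · A · (Δh/L) = 0.9081 × 1000 × (8.89/29.44) = 274.2 m³/day.

274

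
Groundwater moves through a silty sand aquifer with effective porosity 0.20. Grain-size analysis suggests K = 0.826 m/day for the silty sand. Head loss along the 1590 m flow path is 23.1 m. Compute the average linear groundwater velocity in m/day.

0.0600

Hydraulic gradient i = Δh / L = 23.1 / 1590 = 0.01453.
Darcy flux q = K · i = 0.8260 × 0.01453 = 0.01200 m/day.
Seepage velocity v = q / n_e = 0.01200 / 0.20 = 0.06000 m/day.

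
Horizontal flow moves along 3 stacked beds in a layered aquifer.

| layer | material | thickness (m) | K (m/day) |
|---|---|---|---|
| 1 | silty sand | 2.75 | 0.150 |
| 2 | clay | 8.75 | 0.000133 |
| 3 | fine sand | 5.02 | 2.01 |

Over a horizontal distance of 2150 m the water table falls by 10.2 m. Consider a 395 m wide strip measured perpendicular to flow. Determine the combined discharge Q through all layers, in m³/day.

19.7

Flow is parallel to layering, so each bed carries its own Darcy discharge and the transmissivities add.
Σ(K_i·b_i) = 0.150×2.75 + 0.000133×8.75 + 2.01×5.02 = 10.50 m²/day.
Hydraulic gradient i = Δh / L = 10.2 / 2150 = 0.004744.
Q = Σ(K_i·b_i) · W · i = 10.50 × 395 × 0.004744 = 19.68 m³/day.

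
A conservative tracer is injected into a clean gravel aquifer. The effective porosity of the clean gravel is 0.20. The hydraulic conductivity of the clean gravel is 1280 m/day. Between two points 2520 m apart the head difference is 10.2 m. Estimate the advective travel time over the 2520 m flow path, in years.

0.266

Hydraulic gradient i = Δh / L = 10.2 / 2520 = 0.004048.
Darcy flux q = K · i = 1280 × 0.004048 = 5.181 m/day.
Seepage velocity v = q / n_e = 5.181 / 0.20 = 25.90 m/day.
Travel time t = L / v = 2520 / 25.90 = 97.28 days = 0.2663 years.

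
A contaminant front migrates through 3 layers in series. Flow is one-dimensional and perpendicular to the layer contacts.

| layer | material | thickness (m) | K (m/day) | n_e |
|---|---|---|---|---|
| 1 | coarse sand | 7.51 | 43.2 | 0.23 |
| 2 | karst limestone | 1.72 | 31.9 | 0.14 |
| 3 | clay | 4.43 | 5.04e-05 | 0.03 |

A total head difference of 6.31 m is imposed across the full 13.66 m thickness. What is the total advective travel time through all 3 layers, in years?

80.1

With flow normal to the layers, continuity requires the same specific discharge q through every layer.
Σ(b_i/K_i) = 7.51/43.2 + 1.72/31.9 + 4.43/5.04e-05 = 87897 d.
q = Δh / Σ(b_i/K_i) = 6.31 / 87897 = 7.179e-05 m/day.
In each layer the seepage velocity is v_i = q/n_i, so the layer transit time is t_i = b_i·n_i / q:
  layer 1 (coarse sand): t_1 = 7.51 × 0.23 / 7.179e-05 = 24061 d
  layer 2 (karst limestone): t_2 = 1.72 × 0.14 / 7.179e-05 = 3354 d
  layer 3 (clay): t_3 = 4.43 × 0.03 / 7.179e-05 = 1851 d
Total t = Σ t_i = 29267 days = 80.13 years.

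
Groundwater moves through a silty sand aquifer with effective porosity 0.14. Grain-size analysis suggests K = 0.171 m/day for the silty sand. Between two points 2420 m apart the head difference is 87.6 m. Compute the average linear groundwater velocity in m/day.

0.0442

Hydraulic gradient i = Δh / L = 87.6 / 2420 = 0.03620.
Darcy flux q = K · i = 0.1710 × 0.03620 = 0.006190 m/day.
Seepage velocity v = q / n_e = 0.006190 / 0.14 = 0.04421 m/day.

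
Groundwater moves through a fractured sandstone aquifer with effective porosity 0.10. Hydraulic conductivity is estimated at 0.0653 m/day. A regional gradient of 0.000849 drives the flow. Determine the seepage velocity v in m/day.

Hydraulic gradient i = 0.000849.
Darcy flux q = K · i = 0.06530 × 0.0008490 = 5.544e-05 m/day.
Seepage velocity v = q / n_e = 5.544e-05 / 0.10 = 0.0005544 m/day.

0.000554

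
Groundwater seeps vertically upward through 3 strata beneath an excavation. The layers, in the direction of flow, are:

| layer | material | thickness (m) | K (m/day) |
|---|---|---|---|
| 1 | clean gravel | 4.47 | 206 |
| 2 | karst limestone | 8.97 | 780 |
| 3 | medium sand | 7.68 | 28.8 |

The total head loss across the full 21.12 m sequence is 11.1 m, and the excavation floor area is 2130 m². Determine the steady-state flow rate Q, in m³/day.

Flow is perpendicular to layering, so the layers act in series and the equivalent K is the thickness-weighted harmonic mean.
Total thickness L = 4.47 + 8.97 + 7.68 = 21.12 m.
Σ(b_i/K_i) = 4.47/206 + 8.97/780 + 7.68/28.8 = 0.2999 d.
K_eq = L / Σ(b_i/K_i) = 21.12 / 0.2999 = 70.43 m/day.
Q = K_eq · A · (Δh/L) = 70.43 × 2130 × (11.1/21.12) = 78845 m³/day.

78800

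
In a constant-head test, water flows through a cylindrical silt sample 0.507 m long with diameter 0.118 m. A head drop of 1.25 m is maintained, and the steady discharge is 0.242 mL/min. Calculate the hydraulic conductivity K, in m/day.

Cross-sectional area A = π·(d/2)² = π × (0.118/2)² = 0.01094 m².
Convert discharge: 0.242 mL/min = 4.033e-09 m³/s.
Darcy's law rearranged: K = Q·L / (A·Δh) = 4.033e-09 × 0.507 / (0.01094 × 1.25) = 1.496e-07 m/s = 0.01292 m/day.

0.0129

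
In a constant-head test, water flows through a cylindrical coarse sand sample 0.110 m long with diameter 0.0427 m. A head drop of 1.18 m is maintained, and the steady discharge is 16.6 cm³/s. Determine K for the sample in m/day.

Cross-sectional area A = π·(d/2)² = π × (0.0427/2)² = 0.001432 m².
Convert discharge: 16.6 cm³/s = 1.660e-05 m³/s.
Darcy's law rearranged: K = Q·L / (A·Δh) = 1.660e-05 × 0.110 / (0.001432 × 1.18) = 0.001081 m/s = 93.37 m/day.

93.4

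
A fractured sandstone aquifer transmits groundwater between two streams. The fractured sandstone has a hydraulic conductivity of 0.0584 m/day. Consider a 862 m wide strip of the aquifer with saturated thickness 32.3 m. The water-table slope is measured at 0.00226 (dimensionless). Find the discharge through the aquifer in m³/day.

3.67

Cross-sectional area A = 862 × 32.3 = 27843 m².
Hydraulic gradient i = 0.00226.
Darcy's law: Q = K · A · i = 0.05840 × 27843 × 0.002260 = 3.675 m³/day.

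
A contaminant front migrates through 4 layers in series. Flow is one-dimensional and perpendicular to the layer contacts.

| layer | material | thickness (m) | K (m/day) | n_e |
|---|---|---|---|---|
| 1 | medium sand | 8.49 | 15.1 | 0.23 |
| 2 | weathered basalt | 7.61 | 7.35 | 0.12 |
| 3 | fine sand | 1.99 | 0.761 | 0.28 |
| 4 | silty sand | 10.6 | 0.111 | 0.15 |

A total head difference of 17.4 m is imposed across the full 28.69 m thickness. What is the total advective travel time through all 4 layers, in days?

With flow normal to the layers, continuity requires the same specific discharge q through every layer.
Σ(b_i/K_i) = 8.49/15.1 + 7.61/7.35 + 1.99/0.761 + 10.6/0.111 = 99.71 d.
q = Δh / Σ(b_i/K_i) = 17.4 / 99.71 = 0.1745 m/day.
In each layer the seepage velocity is v_i = q/n_i, so the layer transit time is t_i = b_i·n_i / q:
  layer 1 (medium sand): t_1 = 8.49 × 0.23 / 0.1745 = 11.19 d
  layer 2 (weathered basalt): t_2 = 7.61 × 0.12 / 0.1745 = 5.233 d
  layer 3 (fine sand): t_3 = 1.99 × 0.28 / 0.1745 = 3.193 d
  layer 4 (silty sand): t_4 = 10.6 × 0.15 / 0.1745 = 9.111 d
Total t = Σ t_i = 28.73 days.

28.7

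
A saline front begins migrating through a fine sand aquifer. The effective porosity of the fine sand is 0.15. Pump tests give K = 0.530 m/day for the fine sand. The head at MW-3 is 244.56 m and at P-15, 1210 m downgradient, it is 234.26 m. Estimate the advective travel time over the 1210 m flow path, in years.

110

Hydraulic gradient i = (244.56 − 234.26) / 1210 = 10.3 / 1210 = 0.008512.
Darcy flux q = K · i = 0.5300 × 0.008512 = 0.004512 m/day.
Seepage velocity v = q / n_e = 0.004512 / 0.15 = 0.03008 m/day.
Travel time t = L / v = 1210 / 0.03008 = 40230 days = 110.1 years.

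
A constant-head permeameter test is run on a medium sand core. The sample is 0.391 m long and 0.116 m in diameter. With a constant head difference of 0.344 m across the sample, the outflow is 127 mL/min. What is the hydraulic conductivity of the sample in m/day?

Cross-sectional area A = π·(d/2)² = π × (0.116/2)² = 0.01057 m².
Convert discharge: 127 mL/min = 2.117e-06 m³/s.
Darcy's law rearranged: K = Q·L / (A·Δh) = 2.117e-06 × 0.391 / (0.01057 × 0.344) = 0.0002276 m/s = 19.67 m/day.

19.7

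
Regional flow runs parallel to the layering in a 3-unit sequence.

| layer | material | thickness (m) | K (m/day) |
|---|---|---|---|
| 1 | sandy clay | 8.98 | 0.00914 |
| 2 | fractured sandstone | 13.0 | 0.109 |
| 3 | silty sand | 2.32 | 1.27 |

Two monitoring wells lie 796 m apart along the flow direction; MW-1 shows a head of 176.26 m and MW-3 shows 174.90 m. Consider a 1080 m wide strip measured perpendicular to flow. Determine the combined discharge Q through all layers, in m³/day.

8.20

Flow is parallel to layering, so each bed carries its own Darcy discharge and the transmissivities add.
Σ(K_i·b_i) = 0.00914×8.98 + 0.109×13.0 + 1.27×2.32 = 4.445 m²/day.
Hydraulic gradient i = (176.26 − 174.90) / 796 = 1.36 / 796 = 0.001709.
Q = Σ(K_i·b_i) · W · i = 4.445 × 1080 × 0.001709 = 8.203 m³/day.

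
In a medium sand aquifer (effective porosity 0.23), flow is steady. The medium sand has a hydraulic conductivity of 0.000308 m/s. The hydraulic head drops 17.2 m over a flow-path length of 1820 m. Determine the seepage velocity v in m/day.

Convert K: 0.000308 m/s × 86400 = 26.61 m/day.
Hydraulic gradient i = Δh / L = 17.2 / 1820 = 0.009451.
Darcy flux q = K · i = 26.61 × 0.009451 = 0.2515 m/day.
Seepage velocity v = q / n_e = 0.2515 / 0.23 = 1.093 m/day.

1.09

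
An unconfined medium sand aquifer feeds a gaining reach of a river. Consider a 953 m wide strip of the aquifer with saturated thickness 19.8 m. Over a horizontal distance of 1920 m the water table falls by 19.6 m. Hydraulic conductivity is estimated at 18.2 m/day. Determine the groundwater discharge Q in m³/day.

Cross-sectional area A = 953 × 19.8 = 18869 m².
Hydraulic gradient i = Δh / L = 19.6 / 1920 = 0.01021.
Darcy's law: Q = K · A · i = 18.20 × 18869 × 0.01021 = 3506 m³/day.

3510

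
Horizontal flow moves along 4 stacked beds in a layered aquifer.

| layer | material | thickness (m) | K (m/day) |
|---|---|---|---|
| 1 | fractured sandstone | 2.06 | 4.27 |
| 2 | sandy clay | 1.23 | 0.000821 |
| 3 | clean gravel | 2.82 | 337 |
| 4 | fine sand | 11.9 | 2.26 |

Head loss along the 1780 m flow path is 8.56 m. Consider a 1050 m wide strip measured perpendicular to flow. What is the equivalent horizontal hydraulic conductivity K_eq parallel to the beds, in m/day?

54.7

Flow is parallel to layering, so each bed carries its own Darcy discharge and the transmissivities add.
Σ(K_i·b_i) = 4.27×2.06 + 0.000821×1.23 + 337×2.82 + 2.26×11.9 = 986.0 m²/day.
Total thickness b = 18.01 m, so K_eq = Σ(K_i·b_i)/b = 54.75 m/day.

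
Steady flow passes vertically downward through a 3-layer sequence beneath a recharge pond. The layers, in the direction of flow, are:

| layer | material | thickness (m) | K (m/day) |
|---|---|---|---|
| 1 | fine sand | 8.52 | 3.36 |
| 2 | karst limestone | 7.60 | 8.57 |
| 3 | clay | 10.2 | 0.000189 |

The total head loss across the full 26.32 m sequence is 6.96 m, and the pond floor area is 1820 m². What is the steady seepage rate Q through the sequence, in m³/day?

Flow is perpendicular to layering, so the layers act in series and the equivalent K is the thickness-weighted harmonic mean.
Total thickness L = 8.52 + 7.60 + 10.2 = 26.32 m.
Σ(b_i/K_i) = 8.52/3.36 + 7.60/8.57 + 10.2/0.000189 = 53972 d.
K_eq = L / Σ(b_i/K_i) = 26.32 / 53972 = 0.0004877 m/day.
Q = K_eq · A · (Δh/L) = 0.0004877 × 1820 × (6.96/26.32) = 0.2347 m³/day.

0.235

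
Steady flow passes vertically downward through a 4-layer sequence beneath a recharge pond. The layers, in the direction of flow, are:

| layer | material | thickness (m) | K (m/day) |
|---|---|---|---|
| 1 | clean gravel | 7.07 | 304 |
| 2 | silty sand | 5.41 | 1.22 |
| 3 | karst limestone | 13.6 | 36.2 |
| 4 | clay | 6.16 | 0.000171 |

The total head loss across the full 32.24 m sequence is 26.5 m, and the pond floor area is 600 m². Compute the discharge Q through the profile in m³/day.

Flow is perpendicular to layering, so the layers act in series and the equivalent K is the thickness-weighted harmonic mean.
Total thickness L = 7.07 + 5.41 + 13.6 + 6.16 = 32.24 m.
Σ(b_i/K_i) = 7.07/304 + 5.41/1.22 + 13.6/36.2 + 6.16/0.000171 = 36028 d.
K_eq = L / Σ(b_i/K_i) = 32.24 / 36028 = 0.0008949 m/day.
Q = K_eq · A · (Δh/L) = 0.0008949 × 600 × (26.5/32.24) = 0.4413 m³/day.

0.441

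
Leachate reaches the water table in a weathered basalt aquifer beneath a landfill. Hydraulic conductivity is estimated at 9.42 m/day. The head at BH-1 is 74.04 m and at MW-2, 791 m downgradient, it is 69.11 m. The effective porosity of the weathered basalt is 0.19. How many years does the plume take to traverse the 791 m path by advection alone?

Hydraulic gradient i = (74.04 − 69.11) / 791 = 4.93 / 791 = 0.006233.
Darcy flux q = K · i = 9.420 × 0.006233 = 0.05871 m/day.
Seepage velocity v = q / n_e = 0.05871 / 0.19 = 0.3090 m/day.
Travel time t = L / v = 791 / 0.3090 = 2560 days = 7.008 years.

7.01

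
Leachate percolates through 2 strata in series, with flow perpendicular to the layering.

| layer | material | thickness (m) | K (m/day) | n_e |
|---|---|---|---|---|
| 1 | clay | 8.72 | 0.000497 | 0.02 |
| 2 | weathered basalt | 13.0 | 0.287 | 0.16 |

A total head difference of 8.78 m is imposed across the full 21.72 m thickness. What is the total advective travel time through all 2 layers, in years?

12.4

With flow normal to the layers, continuity requires the same specific discharge q through every layer.
Σ(b_i/K_i) = 8.72/0.000497 + 13.0/0.287 = 17591 d.
q = Δh / Σ(b_i/K_i) = 8.78 / 17591 = 0.0004991 m/day.
In each layer the seepage velocity is v_i = q/n_i, so the layer transit time is t_i = b_i·n_i / q:
  layer 1 (clay): t_1 = 8.72 × 0.02 / 0.0004991 = 349.4 d
  layer 2 (weathered basalt): t_2 = 13.0 × 0.16 / 0.0004991 = 4167 d
Total t = Σ t_i = 4517 days = 12.37 years.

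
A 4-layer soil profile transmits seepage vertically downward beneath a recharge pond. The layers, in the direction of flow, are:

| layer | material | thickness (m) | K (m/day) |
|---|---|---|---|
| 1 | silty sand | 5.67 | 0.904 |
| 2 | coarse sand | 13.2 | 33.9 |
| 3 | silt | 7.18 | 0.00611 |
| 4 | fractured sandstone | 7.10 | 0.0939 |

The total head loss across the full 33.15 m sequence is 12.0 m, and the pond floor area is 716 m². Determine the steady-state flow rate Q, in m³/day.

6.83

Flow is perpendicular to layering, so the layers act in series and the equivalent K is the thickness-weighted harmonic mean.
Total thickness L = 5.67 + 13.2 + 7.18 + 7.10 = 33.15 m.
Σ(b_i/K_i) = 5.67/0.904 + 13.2/33.9 + 7.18/0.00611 + 7.10/0.0939 = 1257 d.
K_eq = L / Σ(b_i/K_i) = 33.15 / 1257 = 0.02636 m/day.
Q = K_eq · A · (Δh/L) = 0.02636 × 716 × (12.0/33.15) = 6.833 m³/day.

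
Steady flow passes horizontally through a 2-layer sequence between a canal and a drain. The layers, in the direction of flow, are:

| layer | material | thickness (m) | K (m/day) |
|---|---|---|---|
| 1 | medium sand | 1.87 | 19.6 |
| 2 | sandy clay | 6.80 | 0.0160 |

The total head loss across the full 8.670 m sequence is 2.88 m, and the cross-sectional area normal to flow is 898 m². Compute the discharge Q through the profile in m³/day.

Flow is perpendicular to layering, so the layers act in series and the equivalent K is the thickness-weighted harmonic mean.
Total thickness L = 1.87 + 6.80 = 8.670 m.
Σ(b_i/K_i) = 1.87/19.6 + 6.80/0.0160 = 425.1 d.
K_eq = L / Σ(b_i/K_i) = 8.670 / 425.1 = 0.02040 m/day.
Q = K_eq · A · (Δh/L) = 0.02040 × 898 × (2.88/8.670) = 6.084 m³/day.

6.08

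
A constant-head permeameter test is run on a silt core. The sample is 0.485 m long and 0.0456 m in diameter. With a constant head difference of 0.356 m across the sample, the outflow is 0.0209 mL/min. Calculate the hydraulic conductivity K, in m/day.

Cross-sectional area A = π·(d/2)² = π × (0.0456/2)² = 0.001633 m².
Convert discharge: 0.0209 mL/min = 3.483e-10 m³/s.
Darcy's law rearranged: K = Q·L / (A·Δh) = 3.483e-10 × 0.485 / (0.001633 × 0.356) = 2.906e-07 m/s = 0.02511 m/day.

0.0251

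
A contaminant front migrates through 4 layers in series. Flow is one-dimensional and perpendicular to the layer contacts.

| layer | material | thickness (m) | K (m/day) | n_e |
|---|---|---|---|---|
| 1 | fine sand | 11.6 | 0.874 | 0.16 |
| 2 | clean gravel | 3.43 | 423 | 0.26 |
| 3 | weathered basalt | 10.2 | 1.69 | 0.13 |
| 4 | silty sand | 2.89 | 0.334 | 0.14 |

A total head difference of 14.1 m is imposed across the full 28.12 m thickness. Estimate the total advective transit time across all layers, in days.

With flow normal to the layers, continuity requires the same specific discharge q through every layer.
Σ(b_i/K_i) = 11.6/0.874 + 3.43/423 + 10.2/1.69 + 2.89/0.334 = 27.97 d.
q = Δh / Σ(b_i/K_i) = 14.1 / 27.97 = 0.5041 m/day.
In each layer the seepage velocity is v_i = q/n_i, so the layer transit time is t_i = b_i·n_i / q:
  layer 1 (fine sand): t_1 = 11.6 × 0.16 / 0.5041 = 3.682 d
  layer 2 (clean gravel): t_2 = 3.43 × 0.26 / 0.5041 = 1.769 d
  layer 3 (weathered basalt): t_3 = 10.2 × 0.13 / 0.5041 = 2.630 d
  layer 4 (silty sand): t_4 = 2.89 × 0.14 / 0.5041 = 0.8026 d
Total t = Σ t_i = 8.883 days.

8.88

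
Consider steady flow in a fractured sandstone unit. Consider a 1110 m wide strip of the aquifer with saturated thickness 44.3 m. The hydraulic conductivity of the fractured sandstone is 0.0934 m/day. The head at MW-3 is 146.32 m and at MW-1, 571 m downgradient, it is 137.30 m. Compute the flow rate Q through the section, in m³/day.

72.6

Cross-sectional area A = 1110 × 44.3 = 49173 m².
Hydraulic gradient i = (146.32 − 137.30) / 571 = 9.02 / 571 = 0.01580.
Darcy's law: Q = K · A · i = 0.09340 × 49173 × 0.01580 = 72.55 m³/day.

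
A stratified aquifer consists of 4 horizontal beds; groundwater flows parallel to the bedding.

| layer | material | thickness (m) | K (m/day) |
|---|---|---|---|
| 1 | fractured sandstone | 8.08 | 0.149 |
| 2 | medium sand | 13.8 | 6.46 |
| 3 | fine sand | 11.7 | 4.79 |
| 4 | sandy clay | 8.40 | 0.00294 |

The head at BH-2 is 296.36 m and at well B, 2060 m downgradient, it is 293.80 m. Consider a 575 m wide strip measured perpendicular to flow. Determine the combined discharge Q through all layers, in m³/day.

Flow is parallel to layering, so each bed carries its own Darcy discharge and the transmissivities add.
Σ(K_i·b_i) = 0.149×8.08 + 6.46×13.8 + 4.79×11.7 + 0.00294×8.40 = 146.4 m²/day.
Hydraulic gradient i = (296.36 − 293.80) / 2060 = 2.56 / 2060 = 0.001243.
Q = Σ(K_i·b_i) · W · i = 146.4 × 575 × 0.001243 = 104.6 m³/day.

105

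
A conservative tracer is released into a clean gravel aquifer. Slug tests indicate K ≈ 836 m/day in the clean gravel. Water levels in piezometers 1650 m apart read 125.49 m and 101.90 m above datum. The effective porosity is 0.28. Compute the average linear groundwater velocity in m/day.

Hydraulic gradient i = (125.49 − 101.90) / 1650 = 23.59 / 1650 = 0.01430.
Darcy flux q = K · i = 836.0 × 0.01430 = 11.95 m/day.
Seepage velocity v = q / n_e = 11.95 / 0.28 = 42.69 m/day.

42.7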